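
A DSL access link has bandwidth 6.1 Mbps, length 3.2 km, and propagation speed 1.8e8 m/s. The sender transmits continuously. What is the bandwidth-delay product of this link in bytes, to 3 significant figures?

Propagation delay = 3200 / 180000000 = 1.77778e-05 s.
BDP = R × t_prop = 6100000 × 1.77778e-05 = 108.444 bits.
In bytes: 108.444/8 = 13.6 bytes.

13.6 bytes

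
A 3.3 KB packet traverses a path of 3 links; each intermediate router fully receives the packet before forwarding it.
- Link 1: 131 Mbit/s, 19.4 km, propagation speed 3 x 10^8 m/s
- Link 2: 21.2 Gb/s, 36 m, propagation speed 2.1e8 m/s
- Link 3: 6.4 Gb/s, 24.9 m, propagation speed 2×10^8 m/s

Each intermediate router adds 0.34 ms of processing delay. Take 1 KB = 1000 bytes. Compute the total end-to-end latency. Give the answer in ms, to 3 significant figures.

L = 26400 bits.
Transmission delays (L/R per hop): 0.201527, 0.00124528, 0.004125 ms; sum = 0.206897 ms.
Propagation delays (d/s per hop): 0.0646667, 0.000171429, 0.0001245 ms; sum = 0.0649626 ms.
Processing at 2 router(s): 2 × 0.34 ms = 0.68 ms.
End-to-end = 0.952 ms.

0.952 ms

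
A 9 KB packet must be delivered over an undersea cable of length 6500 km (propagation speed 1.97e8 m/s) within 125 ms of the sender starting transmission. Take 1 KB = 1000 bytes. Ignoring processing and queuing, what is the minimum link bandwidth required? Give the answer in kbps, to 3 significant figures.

L = 72000 bits.
Propagation delay = 6500000 / 197000000 = 32.9949 ms.
Transmission budget = 125 − 32.9949 = 92.0051 ms.
R ≥ L / t_tx = 72000 bits / 0.0920051 s = 783 kbps.

783 kbps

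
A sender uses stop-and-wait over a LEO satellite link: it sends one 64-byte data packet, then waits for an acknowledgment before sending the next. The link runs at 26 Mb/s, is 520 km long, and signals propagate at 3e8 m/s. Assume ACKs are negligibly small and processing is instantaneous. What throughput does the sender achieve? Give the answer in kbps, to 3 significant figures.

t_tx = L/R = 512/26000000 = 1.96923e-05 s.
t_prop = 520000/300000000 = 0.00173333 s; RTT = 0.00346667 s.
Cycle = t_tx + RTT = 0.00348636 s.
Throughput = L / cycle = 512 / 0.00348636 = 147 kbps.

147 kbps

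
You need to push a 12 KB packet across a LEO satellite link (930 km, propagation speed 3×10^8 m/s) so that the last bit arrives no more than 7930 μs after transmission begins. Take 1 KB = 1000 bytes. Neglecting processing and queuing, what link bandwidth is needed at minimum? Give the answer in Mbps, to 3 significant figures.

L = 96000 bits.
Propagation delay = 930000 / 300000000 = 3100 μs.
Transmission budget = 7930 − 3100 = 4830 μs.
R ≥ L / t_tx = 96000 bits / 0.00483 s = 19.9 Mbps.

19.9 Mbps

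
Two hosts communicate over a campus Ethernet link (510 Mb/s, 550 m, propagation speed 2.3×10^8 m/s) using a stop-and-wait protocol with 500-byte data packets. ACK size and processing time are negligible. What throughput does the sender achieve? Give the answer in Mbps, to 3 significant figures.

317 Mbps

t_tx = L/R = 4000/510000000 = 7.84314e-06 s.
t_prop = 550/2.3e+08 = 2.3913e-06 s; RTT = 4.78261e-06 s.
Cycle = t_tx + RTT = 1.26257e-05 s.
Throughput = L / cycle = 4000 / 1.26257e-05 = 317 Mbps.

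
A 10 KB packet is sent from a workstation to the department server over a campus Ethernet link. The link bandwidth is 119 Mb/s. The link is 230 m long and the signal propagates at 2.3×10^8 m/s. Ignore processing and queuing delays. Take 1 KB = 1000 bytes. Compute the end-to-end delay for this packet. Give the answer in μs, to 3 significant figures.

L = 80000 bits.
Transmission delay = L/R = 80000 / 119000000 = 672.269 μs.
Propagation delay = d/s = 230 m / 2.3e+08 m/s = 1 μs.
Total = 673 μs.

673 μs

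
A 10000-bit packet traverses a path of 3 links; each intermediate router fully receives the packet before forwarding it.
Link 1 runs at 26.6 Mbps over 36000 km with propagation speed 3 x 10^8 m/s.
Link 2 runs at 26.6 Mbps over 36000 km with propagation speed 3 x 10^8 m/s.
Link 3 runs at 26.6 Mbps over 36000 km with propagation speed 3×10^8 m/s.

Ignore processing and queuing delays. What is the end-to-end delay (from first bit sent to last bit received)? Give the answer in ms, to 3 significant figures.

Transmission delay per hop = L/R = 10000/26600000 = 0.37594 ms; 3 hops → 1.12782 ms.
Propagation delays (d/s per hop): 120, 120, 120 ms; sum = 360 ms.
End-to-end = 361 ms.

361 ms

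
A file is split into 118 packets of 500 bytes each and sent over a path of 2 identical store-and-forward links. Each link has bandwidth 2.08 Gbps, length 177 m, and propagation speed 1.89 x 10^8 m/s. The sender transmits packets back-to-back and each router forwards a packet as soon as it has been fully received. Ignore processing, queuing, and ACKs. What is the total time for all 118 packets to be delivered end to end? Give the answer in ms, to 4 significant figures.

Per-hop transmission t_tx = L/R = 4000/2080000000 = 0.00192308 ms.
Per-hop propagation t_prop = 177/189000000 = 0.000936508 ms.
Pipeline fill: first packet needs 2·t_tx to clear all hops; remaining 117 packets each add one t_tx.
Total = (2+118-1)·t_tx + 2·t_prop = 119·0.00192308 + 2·0.000936508 = 0.2307 ms.

0.2307 ms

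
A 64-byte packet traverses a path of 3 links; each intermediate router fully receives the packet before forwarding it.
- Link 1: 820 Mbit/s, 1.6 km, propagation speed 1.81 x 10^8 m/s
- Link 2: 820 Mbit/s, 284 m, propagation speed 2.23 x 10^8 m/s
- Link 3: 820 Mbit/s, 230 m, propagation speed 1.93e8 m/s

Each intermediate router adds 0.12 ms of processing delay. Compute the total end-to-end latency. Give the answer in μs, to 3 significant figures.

L = 64 × 8 = 512 bits.
Transmission delay per hop = L/R = 512/820000000 = 0.62439 μs; 3 hops → 1.87317 μs.
Propagation delays (d/s per hop): 8.83978, 1.27354, 1.19171 μs; sum = 11.305 μs.
Processing at 2 router(s): 2 × 0.12 ms = 240 μs.
End-to-end = 253 μs.

253 μs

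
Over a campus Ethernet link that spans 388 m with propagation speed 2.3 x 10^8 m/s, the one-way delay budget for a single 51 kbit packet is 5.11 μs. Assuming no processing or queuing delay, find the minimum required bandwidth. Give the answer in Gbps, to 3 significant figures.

14.9 Gbps

Propagation delay = 388 / 2.3e+08 = 1.68696 μs.
Transmission budget = 5.11 − 1.68696 = 3.42304 μs.
R ≥ L / t_tx = 51000 bits / 3.42304e-06 s = 14.9 Gbps.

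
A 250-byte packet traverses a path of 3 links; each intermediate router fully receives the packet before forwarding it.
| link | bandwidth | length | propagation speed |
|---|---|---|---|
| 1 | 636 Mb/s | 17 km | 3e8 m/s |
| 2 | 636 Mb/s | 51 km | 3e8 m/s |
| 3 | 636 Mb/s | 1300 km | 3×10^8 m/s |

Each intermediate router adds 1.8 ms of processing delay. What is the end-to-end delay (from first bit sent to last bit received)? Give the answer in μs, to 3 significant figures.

8170 μs

L = 250 × 8 = 2000 bits.
Transmission delay per hop = L/R = 2000/636000000 = 3.14465 μs; 3 hops → 9.43396 μs.
Propagation delays (d/s per hop): 56.6667, 170, 4333.33 μs; sum = 4560 μs.
Processing at 2 router(s): 2 × 1.8 ms = 3600 μs.
End-to-end = 8170 μs.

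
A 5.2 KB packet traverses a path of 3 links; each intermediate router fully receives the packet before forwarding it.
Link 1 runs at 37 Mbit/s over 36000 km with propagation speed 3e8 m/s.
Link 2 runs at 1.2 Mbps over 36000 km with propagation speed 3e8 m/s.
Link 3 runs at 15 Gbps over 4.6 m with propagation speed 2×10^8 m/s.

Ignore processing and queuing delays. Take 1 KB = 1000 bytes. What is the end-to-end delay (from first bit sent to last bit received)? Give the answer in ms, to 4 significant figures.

275.8 ms

L = 41600 bits.
Transmission delays (L/R per hop): 1.12432, 34.6667, 0.00277333 ms; sum = 35.7938 ms.
Propagation delays (d/s per hop): 120, 120, 2.3e-05 ms; sum = 240 ms.
End-to-end = 275.8 ms.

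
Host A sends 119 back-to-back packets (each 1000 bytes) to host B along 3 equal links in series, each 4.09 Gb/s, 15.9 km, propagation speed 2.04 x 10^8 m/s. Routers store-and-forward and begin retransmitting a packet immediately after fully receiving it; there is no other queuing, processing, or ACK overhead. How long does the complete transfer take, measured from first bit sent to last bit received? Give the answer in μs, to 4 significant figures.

Per-hop transmission t_tx = L/R = 8000/4090000000 = 1.95599 μs.
Per-hop propagation t_prop = 15900/204000000 = 77.9412 μs.
Pipeline fill: first packet needs 3·t_tx to clear all hops; remaining 118 packets each add one t_tx.
Total = (3+119-1)·t_tx + 3·t_prop = 121·1.95599 + 3·77.9412 = 470.5 μs.

470.5 μs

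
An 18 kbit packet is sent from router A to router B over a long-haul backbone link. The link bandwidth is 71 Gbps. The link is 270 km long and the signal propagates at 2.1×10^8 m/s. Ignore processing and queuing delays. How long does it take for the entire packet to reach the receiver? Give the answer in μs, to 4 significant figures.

1286 μs

L = 18000 bits.
Transmission delay = L/R = 18000 / 71000000000 = 0.253521 μs.
Propagation delay = d/s = 270000 m / 210000000 m/s = 1285.71 μs.
Total = 1286 μs.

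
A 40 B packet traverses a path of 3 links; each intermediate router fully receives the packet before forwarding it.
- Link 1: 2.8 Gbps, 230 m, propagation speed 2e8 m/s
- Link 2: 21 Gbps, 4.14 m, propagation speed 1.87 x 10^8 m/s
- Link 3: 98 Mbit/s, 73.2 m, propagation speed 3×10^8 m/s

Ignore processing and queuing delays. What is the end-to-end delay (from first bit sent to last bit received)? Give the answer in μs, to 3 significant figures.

4.81 μs

L = 40 × 8 = 320 bits.
Transmission delays (L/R per hop): 0.114286, 0.0152381, 3.26531 μs; sum = 3.39483 μs.
Propagation delays (d/s per hop): 1.15, 0.022139, 0.244 μs; sum = 1.41614 μs.
End-to-end = 4.81 μs.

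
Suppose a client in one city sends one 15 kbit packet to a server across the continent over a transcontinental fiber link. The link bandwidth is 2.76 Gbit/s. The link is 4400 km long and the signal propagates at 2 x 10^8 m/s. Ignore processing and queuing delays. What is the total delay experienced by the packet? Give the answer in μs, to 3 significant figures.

22000 μs

L = 15000 bits.
Transmission delay = L/R = 15000 / 2760000000 = 5.43478 μs.
Propagation delay = d/s = 4400000 m / 200000000 m/s = 22000 μs.
Total = 22000 μs.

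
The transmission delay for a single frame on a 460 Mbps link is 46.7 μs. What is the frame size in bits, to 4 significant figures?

L = R × t_tx = 460000000 b/s × 4.67e-05 s = 21482 bits.

21480 bits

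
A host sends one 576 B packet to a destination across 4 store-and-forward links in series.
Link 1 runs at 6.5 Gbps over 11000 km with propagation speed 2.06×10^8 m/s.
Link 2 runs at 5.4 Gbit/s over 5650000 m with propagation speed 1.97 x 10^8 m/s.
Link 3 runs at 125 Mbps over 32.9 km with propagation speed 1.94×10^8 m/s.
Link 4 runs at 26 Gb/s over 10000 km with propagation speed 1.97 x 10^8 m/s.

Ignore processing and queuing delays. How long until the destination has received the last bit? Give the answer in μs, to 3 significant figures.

L = 576 × 8 = 4608 bits.
Transmission delays (L/R per hop): 0.708923, 0.853333, 36.864, 0.177231 μs; sum = 38.6035 μs.
Propagation delays (d/s per hop): 53398.1, 28680.2, 169.588, 50761.4 μs; sum = 133009 μs.
End-to-end = 133000 μs.

133000 μs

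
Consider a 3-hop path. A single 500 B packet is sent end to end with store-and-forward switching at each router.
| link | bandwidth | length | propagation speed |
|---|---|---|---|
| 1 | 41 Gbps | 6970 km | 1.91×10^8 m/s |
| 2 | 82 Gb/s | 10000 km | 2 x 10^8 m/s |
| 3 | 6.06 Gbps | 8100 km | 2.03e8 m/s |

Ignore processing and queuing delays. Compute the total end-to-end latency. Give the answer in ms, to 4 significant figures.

L = 500 × 8 = 4000 bits.
Transmission delays (L/R per hop): 9.7561e-05, 4.87805e-05, 0.000660066 ms; sum = 0.000806407 ms.
Propagation delays (d/s per hop): 36.4921, 50, 39.9015 ms; sum = 126.394 ms.
End-to-end = 126.4 ms.

126.4 ms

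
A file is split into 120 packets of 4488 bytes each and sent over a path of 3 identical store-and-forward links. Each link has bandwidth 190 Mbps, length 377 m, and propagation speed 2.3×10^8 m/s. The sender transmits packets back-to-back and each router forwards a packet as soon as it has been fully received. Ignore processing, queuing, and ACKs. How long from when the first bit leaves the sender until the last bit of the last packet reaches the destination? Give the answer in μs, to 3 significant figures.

23100 μs

Per-hop transmission t_tx = L/R = 35904/190000000 = 188.968 μs.
Per-hop propagation t_prop = 377/2.3e+08 = 1.63913 μs.
Pipeline fill: first packet needs 3·t_tx to clear all hops; remaining 119 packets each add one t_tx.
Total = (3+120-1)·t_tx + 3·t_prop = 122·188.968 + 3·1.63913 = 23100 μs.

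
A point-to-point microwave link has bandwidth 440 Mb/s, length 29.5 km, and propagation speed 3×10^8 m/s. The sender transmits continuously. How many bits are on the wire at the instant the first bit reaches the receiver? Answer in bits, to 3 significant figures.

Propagation delay = 29500 / 300000000 = 9.83333e-05 s.
BDP = R × t_prop = 440000000 × 9.83333e-05 = 43266.7 bits.

43300 bits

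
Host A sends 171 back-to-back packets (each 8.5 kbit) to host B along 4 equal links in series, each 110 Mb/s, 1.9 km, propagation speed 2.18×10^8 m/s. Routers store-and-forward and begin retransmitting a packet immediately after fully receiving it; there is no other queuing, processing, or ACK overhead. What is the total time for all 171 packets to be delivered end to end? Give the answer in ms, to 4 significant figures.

13.48 ms

Per-hop transmission t_tx = L/R = 8500/110000000 = 0.0772727 ms.
Per-hop propagation t_prop = 1900/2.18e+08 = 0.0087156 ms.
Pipeline fill: first packet needs 4·t_tx to clear all hops; remaining 170 packets each add one t_tx.
Total = (4+171-1)·t_tx + 4·t_prop = 174·0.0772727 + 4·0.0087156 = 13.48 ms.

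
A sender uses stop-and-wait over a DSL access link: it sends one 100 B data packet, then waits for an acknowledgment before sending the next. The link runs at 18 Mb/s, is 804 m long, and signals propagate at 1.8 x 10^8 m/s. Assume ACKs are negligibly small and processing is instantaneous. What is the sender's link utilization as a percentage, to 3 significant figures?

t_tx = L/R = 800/18000000 = 4.44444e-05 s.
t_prop = 804/180000000 = 4.46667e-06 s; RTT = 8.93333e-06 s.
Cycle = t_tx + RTT = 5.33778e-05 s.
Utilization = t_tx / cycle = 4.44444e-05/5.33778e-05 = 83.3 %.

83.3 %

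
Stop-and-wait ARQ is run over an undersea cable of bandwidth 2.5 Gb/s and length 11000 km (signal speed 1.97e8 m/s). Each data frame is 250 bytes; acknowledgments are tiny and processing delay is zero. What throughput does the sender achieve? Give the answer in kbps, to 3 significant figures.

t_tx = L/R = 2000/2500000000 = 8e-07 s.
t_prop = 11000000/197000000 = 0.0558376 s; RTT = 0.111675 s.
Cycle = t_tx + RTT = 0.111676 s.
Throughput = L / cycle = 2000 / 0.111676 = 17.9 kbps.

17.9 kbps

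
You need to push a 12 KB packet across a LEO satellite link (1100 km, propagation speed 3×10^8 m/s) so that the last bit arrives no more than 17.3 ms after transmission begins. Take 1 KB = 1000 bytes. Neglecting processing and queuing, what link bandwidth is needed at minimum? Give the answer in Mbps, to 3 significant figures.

L = 96000 bits.
Propagation delay = 1100000 / 300000000 = 3.66667 ms.
Transmission budget = 17.3 − 3.66667 = 13.6333 ms.
R ≥ L / t_tx = 96000 bits / 0.0136333 s = 7.04 Mbps.

7.04 Mbps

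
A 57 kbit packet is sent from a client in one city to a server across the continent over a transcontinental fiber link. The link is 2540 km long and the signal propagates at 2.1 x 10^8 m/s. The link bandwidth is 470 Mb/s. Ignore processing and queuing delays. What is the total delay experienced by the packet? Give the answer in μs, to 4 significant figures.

12220 μs

L = 57000 bits.
Transmission delay = L/R = 57000 / 470000000 = 121.277 μs.
Propagation delay = d/s = 2540000 m / 210000000 m/s = 12095.2 μs.
Total = 12220 μs.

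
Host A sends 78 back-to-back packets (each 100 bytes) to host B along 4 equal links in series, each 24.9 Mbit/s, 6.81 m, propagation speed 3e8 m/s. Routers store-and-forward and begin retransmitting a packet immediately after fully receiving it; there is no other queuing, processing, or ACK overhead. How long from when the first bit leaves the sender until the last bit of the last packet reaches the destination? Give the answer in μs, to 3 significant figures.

2600 μs

Per-hop transmission t_tx = L/R = 800/24900000 = 32.1285 μs.
Per-hop propagation t_prop = 6.81/300000000 = 0.0227 μs.
Pipeline fill: first packet needs 4·t_tx to clear all hops; remaining 77 packets each add one t_tx.
Total = (4+78-1)·t_tx + 4·t_prop = 81·32.1285 + 4·0.0227 = 2600 μs.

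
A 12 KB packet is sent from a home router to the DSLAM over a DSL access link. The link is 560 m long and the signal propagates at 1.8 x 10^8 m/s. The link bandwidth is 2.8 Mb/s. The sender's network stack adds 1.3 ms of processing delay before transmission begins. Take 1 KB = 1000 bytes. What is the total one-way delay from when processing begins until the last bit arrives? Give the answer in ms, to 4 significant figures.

L = 96000 bits.
Transmission delay = L/R = 96000 / 2800000 = 34.2857 ms.
Propagation delay = d/s = 560 m / 180000000 m/s = 0.00311111 ms.
Plus processing delay 1.3 ms = 1.3 ms.
Total = 35.59 ms.

35.59 ms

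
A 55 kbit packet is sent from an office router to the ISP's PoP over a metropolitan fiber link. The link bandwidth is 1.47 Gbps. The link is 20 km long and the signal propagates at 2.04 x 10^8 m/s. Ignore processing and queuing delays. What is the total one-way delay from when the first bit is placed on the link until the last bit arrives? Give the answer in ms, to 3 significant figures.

0.135 ms

L = 55000 bits.
Transmission delay = L/R = 55000 / 1470000000 = 0.037415 ms.
Propagation delay = d/s = 20000 m / 204000000 m/s = 0.0980392 ms.
Total = 0.135 ms.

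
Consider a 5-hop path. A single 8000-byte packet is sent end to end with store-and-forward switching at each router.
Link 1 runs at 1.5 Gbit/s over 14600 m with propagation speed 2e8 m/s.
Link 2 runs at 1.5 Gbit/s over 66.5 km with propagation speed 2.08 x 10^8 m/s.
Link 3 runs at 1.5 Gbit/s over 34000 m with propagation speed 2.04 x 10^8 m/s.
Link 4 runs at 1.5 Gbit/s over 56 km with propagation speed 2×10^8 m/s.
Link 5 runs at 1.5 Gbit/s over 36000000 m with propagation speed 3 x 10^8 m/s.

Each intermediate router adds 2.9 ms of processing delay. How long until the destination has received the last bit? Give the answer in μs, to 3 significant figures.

133000 μs

L = 8000 × 8 = 64000 bits.
Transmission delay per hop = L/R = 64000/1500000000 = 42.6667 μs; 5 hops → 213.333 μs.
Propagation delays (d/s per hop): 73, 319.712, 166.667, 280, 120000 μs; sum = 120839 μs.
Processing at 4 router(s): 4 × 2.9 ms = 11600 μs.
End-to-end = 133000 μs.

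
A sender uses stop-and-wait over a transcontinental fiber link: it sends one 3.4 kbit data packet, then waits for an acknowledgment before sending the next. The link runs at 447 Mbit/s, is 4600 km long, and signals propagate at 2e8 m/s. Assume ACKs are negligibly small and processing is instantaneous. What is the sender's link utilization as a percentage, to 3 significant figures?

t_tx = L/R = 3400/447000000 = 7.60626e-06 s.
t_prop = 4600000/200000000 = 0.023 s; RTT = 0.046 s.
Cycle = t_tx + RTT = 0.0460076 s.
Utilization = t_tx / cycle = 7.60626e-06/0.0460076 = 0.0165 %.

0.0165 %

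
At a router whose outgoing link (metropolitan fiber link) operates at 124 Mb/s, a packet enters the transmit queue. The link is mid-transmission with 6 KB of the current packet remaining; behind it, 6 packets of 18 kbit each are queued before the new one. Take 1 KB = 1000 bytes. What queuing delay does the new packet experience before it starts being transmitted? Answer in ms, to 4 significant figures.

1.258 ms

Each queued packet: L/R = 18000/124000000 = 0.145161 ms.
6 queued → 0.870968 ms.
Plus remaining 48000 bits of current packet: 0.387097 ms.
Queuing delay = 1.258 ms.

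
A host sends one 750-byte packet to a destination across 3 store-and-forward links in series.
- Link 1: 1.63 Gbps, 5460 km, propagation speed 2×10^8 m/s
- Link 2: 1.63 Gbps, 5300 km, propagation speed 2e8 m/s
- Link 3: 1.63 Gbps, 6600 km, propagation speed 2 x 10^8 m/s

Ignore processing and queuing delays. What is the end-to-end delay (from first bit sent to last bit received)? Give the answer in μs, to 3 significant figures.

86800 μs

L = 750 × 8 = 6000 bits.
Transmission delay per hop = L/R = 6000/1630000000 = 3.68098 μs; 3 hops → 11.0429 μs.
Propagation delays (d/s per hop): 27300, 26500, 33000 μs; sum = 86800 μs.
End-to-end = 86800 μs.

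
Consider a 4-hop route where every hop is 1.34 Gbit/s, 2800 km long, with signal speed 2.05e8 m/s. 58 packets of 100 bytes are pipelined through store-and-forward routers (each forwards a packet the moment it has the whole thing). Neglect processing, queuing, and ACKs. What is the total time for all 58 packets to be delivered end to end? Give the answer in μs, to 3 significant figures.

54700 μs

Per-hop transmission t_tx = L/R = 800/1340000000 = 0.597015 μs.
Per-hop propagation t_prop = 2800000/2.05e+08 = 13658.5 μs.
Pipeline fill: first packet needs 4·t_tx to clear all hops; remaining 57 packets each add one t_tx.
Total = (4+58-1)·t_tx + 4·t_prop = 61·0.597015 + 4·13658.5 = 54700 μs.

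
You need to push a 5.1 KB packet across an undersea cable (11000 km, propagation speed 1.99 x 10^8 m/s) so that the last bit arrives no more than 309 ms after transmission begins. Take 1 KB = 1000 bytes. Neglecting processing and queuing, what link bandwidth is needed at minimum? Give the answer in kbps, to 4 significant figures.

L = 40800 bits.
Propagation delay = 11000000 / 199000000 = 55.2764 ms.
Transmission budget = 309 − 55.2764 = 253.724 ms.
R ≥ L / t_tx = 40800 bits / 0.253724 s = 160.8 kbps.

160.8 kbps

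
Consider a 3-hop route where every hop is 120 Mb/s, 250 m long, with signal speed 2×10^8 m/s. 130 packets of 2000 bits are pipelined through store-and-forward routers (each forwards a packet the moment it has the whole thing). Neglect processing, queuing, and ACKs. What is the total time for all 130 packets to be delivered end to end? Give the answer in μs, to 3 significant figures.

Per-hop transmission t_tx = L/R = 2000/120000000 = 16.6667 μs.
Per-hop propagation t_prop = 250/200000000 = 1.25 μs.
Pipeline fill: first packet needs 3·t_tx to clear all hops; remaining 129 packets each add one t_tx.
Total = (3+130-1)·t_tx + 3·t_prop = 132·16.6667 + 3·1.25 = 2200 μs.

2200 μs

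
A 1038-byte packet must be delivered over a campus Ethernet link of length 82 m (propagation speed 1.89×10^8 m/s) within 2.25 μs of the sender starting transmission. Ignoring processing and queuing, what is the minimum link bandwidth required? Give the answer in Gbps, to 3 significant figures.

4.57 Gbps

L = 8304 bits.
Propagation delay = 82 / 189000000 = 0.433862 μs.
Transmission budget = 2.25 − 0.433862 = 1.81614 μs.
R ≥ L / t_tx = 8304 bits / 1.81614e-06 s = 4.57 Gbps.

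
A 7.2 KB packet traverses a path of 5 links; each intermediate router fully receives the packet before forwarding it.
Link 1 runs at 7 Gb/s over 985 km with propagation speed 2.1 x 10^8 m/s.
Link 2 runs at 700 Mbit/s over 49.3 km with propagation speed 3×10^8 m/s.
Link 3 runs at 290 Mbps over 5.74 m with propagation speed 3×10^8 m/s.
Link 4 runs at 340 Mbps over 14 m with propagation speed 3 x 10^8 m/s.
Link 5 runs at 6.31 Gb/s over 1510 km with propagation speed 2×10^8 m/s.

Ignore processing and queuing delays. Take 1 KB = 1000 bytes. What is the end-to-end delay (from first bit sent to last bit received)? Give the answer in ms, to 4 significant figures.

L = 57600 bits.
Transmission delays (L/R per hop): 0.00822857, 0.0822857, 0.198621, 0.169412, 0.00912837 ms; sum = 0.467675 ms.
Propagation delays (d/s per hop): 4.69048, 0.164333, 1.91333e-05, 4.66667e-05, 7.55 ms; sum = 12.4049 ms.
End-to-end = 12.87 ms.

12.87 ms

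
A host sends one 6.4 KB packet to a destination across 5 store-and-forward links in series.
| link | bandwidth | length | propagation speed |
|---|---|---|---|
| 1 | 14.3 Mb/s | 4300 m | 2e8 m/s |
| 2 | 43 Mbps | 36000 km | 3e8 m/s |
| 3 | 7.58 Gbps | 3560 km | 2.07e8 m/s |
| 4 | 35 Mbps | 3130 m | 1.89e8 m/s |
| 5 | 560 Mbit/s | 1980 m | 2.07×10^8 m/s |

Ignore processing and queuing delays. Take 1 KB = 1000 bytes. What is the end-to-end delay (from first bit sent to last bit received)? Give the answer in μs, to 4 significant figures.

L = 51200 bits.
Transmission delays (L/R per hop): 3580.42, 1190.7, 6.75462, 1462.86, 91.4286 μs; sum = 6332.16 μs.
Propagation delays (d/s per hop): 21.5, 120000, 17198.1, 16.5608, 9.56522 μs; sum = 137246 μs.
End-to-end = 143600 μs.

143600 μs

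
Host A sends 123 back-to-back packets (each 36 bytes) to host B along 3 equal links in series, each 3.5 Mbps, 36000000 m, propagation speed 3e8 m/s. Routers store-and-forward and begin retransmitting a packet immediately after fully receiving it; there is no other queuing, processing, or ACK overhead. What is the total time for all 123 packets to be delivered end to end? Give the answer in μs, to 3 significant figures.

Per-hop transmission t_tx = L/R = 288/3500000 = 82.2857 μs.
Per-hop propagation t_prop = 36000000/300000000 = 120000 μs.
Pipeline fill: first packet needs 3·t_tx to clear all hops; remaining 122 packets each add one t_tx.
Total = (3+123-1)·t_tx + 3·t_prop = 125·82.2857 + 3·120000 = 370000 μs.

370000 μs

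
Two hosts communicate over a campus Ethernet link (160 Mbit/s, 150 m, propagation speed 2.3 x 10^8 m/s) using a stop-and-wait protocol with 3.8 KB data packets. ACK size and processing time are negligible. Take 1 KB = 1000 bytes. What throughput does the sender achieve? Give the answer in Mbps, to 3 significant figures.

159 Mbps

t_tx = L/R = 30400/160000000 = 0.00019 s.
t_prop = 150/2.3e+08 = 6.52174e-07 s; RTT = 1.30435e-06 s.
Cycle = t_tx + RTT = 0.000191304 s.
Throughput = L / cycle = 30400 / 0.000191304 = 159 Mbps.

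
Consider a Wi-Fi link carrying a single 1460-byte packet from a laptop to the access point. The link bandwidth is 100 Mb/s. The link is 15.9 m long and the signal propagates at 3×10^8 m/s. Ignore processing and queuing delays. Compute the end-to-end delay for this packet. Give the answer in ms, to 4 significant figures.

0.1169 ms

L = 1460 × 8 = 11680 bits.
Transmission delay = L/R = 11680 / 100000000 = 0.1168 ms.
Propagation delay = d/s = 15.9 m / 300000000 m/s = 5.3e-05 ms.
Total = 0.1169 ms.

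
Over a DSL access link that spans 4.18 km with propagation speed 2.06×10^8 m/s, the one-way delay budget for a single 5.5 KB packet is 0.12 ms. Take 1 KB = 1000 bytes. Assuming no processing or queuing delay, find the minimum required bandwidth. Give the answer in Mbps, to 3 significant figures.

L = 44000 bits.
Propagation delay = 4180 / 206000000 = 0.0202913 ms.
Transmission budget = 0.12 − 0.0202913 = 0.0997087 ms.
R ≥ L / t_tx = 44000 bits / 9.97087e-05 s = 441 Mbps.

441 Mbps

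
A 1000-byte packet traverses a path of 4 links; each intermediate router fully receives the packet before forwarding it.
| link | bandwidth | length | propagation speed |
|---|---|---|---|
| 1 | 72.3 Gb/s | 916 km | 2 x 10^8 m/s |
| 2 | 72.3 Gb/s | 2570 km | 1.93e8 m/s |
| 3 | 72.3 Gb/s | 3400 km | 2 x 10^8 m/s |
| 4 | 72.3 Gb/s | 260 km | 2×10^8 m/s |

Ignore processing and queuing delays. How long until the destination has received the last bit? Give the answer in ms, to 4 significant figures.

36.20 ms

L = 1000 × 8 = 8000 bits.
Transmission delay per hop = L/R = 8000/72300000000 = 0.00011065 ms; 4 hops → 0.0004426 ms.
Propagation delays (d/s per hop): 4.58, 13.3161, 17, 1.3 ms; sum = 36.1961 ms.
End-to-end = 36.20 ms.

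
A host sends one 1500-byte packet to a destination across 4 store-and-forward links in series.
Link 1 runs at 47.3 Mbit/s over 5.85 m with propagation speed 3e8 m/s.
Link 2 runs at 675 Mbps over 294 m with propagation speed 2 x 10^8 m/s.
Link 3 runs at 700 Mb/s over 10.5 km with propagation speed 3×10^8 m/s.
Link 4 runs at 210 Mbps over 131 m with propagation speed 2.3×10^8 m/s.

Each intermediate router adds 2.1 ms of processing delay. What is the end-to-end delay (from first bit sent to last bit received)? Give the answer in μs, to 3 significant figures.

L = 1500 × 8 = 12000 bits.
Transmission delays (L/R per hop): 253.7, 17.7778, 17.1429, 57.1429 μs; sum = 345.763 μs.
Propagation delays (d/s per hop): 0.0195, 1.47, 35, 0.569565 μs; sum = 37.0591 μs.
Processing at 3 router(s): 3 × 2.1 ms = 6300 μs.
End-to-end = 6680 μs.

6680 μs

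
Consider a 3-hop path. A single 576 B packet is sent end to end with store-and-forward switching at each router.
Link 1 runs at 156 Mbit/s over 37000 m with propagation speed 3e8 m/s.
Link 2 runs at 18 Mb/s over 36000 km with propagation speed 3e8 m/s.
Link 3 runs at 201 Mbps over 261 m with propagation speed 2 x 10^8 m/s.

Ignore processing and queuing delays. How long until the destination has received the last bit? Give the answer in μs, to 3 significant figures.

L = 576 × 8 = 4608 bits.
Transmission delays (L/R per hop): 29.5385, 256, 22.9254 μs; sum = 308.464 μs.
Propagation delays (d/s per hop): 123.333, 120000, 1.305 μs; sum = 120125 μs.
End-to-end = 120000 μs.

120000 μs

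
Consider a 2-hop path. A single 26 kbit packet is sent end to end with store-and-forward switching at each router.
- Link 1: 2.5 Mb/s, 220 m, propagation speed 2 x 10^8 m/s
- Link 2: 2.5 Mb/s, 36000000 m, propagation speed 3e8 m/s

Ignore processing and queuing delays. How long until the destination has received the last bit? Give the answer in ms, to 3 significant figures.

L = 26000 bits.
Transmission delay per hop = L/R = 26000/2500000 = 10.4 ms; 2 hops → 20.8 ms.
Propagation delays (d/s per hop): 0.0011, 120 ms; sum = 120.001 ms.
End-to-end = 141 ms.

141 ms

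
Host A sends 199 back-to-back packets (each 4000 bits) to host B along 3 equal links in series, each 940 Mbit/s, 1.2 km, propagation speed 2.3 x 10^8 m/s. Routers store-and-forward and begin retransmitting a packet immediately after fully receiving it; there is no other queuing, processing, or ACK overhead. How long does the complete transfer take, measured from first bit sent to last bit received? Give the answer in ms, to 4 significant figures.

0.8710 ms

Per-hop transmission t_tx = L/R = 4000/940000000 = 0.00425532 ms.
Per-hop propagation t_prop = 1200/2.3e+08 = 0.00521739 ms.
Pipeline fill: first packet needs 3·t_tx to clear all hops; remaining 198 packets each add one t_tx.
Total = (3+199-1)·t_tx + 3·t_prop = 201·0.00425532 + 3·0.00521739 = 0.8710 ms.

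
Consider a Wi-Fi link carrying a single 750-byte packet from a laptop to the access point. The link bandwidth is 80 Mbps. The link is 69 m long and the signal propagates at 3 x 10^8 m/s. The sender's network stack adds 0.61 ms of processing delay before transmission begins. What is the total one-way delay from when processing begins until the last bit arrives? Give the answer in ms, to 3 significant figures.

L = 750 × 8 = 6000 bits.
Transmission delay = L/R = 6000 / 80000000 = 0.075 ms.
Propagation delay = d/s = 69 m / 300000000 m/s = 0.00023 ms.
Plus processing delay 0.61 ms = 0.61 ms.
Total = 0.685 ms.

0.685 ms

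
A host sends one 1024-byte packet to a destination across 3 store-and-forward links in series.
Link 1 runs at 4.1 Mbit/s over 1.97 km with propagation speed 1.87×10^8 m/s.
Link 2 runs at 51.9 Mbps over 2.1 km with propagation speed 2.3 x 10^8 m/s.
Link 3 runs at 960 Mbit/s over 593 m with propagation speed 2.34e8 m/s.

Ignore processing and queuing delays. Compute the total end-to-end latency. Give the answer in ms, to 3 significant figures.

L = 1024 × 8 = 8192 bits.
Transmission delays (L/R per hop): 1.99805, 0.157842, 0.00853333 ms; sum = 2.16442 ms.
Propagation delays (d/s per hop): 0.0105348, 0.00913043, 0.00253419 ms; sum = 0.0221994 ms.
End-to-end = 2.19 ms.

2.19 ms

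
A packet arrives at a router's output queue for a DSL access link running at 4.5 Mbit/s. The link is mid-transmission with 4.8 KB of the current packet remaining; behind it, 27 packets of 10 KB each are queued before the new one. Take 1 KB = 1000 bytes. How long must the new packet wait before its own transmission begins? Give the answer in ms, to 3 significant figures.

489 ms

Each queued packet: L/R = 80000/4500000 = 17.7778 ms.
27 queued → 480 ms.
Plus remaining 38400 bits of current packet: 8.53333 ms.
Queuing delay = 489 ms.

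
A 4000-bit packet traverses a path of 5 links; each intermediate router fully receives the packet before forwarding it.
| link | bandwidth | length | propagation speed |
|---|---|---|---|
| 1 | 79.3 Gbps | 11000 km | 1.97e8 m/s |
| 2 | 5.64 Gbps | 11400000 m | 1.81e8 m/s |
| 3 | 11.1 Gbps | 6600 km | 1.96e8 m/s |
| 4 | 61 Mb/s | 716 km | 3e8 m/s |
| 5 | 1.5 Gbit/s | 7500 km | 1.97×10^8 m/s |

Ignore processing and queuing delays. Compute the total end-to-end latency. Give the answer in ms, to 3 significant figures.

193 ms

Transmission delays (L/R per hop): 5.04414e-05, 0.00070922, 0.00036036, 0.0655738, 0.00266667 ms; sum = 0.0693605 ms.
Propagation delays (d/s per hop): 55.8376, 62.9834, 33.6735, 2.38667, 38.0711 ms; sum = 192.952 ms.
End-to-end = 193 ms.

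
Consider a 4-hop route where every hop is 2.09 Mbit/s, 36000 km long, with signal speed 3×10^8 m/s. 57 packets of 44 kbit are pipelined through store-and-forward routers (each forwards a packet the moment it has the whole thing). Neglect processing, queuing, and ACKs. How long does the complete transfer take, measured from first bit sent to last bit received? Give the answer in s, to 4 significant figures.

Per-hop transmission t_tx = L/R = 44000/2.09e+06 = 0.0210526 s.
Per-hop propagation t_prop = 36000000/300000000 = 0.12 s.
Pipeline fill: first packet needs 4·t_tx to clear all hops; remaining 56 packets each add one t_tx.
Total = (4+57-1)·t_tx + 4·t_prop = 60·0.0210526 + 4·0.12 = 1.743 s.

1.743 s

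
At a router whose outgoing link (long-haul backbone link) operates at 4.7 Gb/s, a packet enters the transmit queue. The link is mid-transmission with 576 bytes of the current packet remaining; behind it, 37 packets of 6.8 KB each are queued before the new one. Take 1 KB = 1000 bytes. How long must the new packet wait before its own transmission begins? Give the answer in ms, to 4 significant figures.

Each queued packet: L/R = 54400/4700000000 = 0.0115745 ms.
37 queued → 0.428255 ms.
Plus remaining 4608 bits of current packet: 0.000980426 ms.
Queuing delay = 0.4292 ms.

0.4292 ms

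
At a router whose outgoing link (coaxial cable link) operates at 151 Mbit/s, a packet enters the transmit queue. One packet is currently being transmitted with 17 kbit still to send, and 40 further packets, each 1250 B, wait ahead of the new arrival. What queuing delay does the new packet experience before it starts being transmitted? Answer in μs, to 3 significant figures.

2760 μs

Each queued packet: L/R = 10000/151000000 = 66.2252 μs.
40 queued → 2649.01 μs.
Plus remaining 17000 bits of current packet: 112.583 μs.
Queuing delay = 2760 μs.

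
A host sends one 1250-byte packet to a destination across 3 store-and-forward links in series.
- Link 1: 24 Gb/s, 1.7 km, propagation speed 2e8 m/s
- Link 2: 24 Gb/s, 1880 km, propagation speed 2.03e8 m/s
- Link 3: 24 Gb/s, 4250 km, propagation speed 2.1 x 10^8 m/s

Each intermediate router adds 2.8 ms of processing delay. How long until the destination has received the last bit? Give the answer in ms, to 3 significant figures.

L = 1250 × 8 = 10000 bits.
Transmission delay per hop = L/R = 10000/24000000000 = 0.000416667 ms; 3 hops → 0.00125 ms.
Propagation delays (d/s per hop): 0.0085, 9.26108, 20.2381 ms; sum = 29.5077 ms.
Processing at 2 router(s): 2 × 2.8 ms = 5.6 ms.
End-to-end = 35.1 ms.

35.1 ms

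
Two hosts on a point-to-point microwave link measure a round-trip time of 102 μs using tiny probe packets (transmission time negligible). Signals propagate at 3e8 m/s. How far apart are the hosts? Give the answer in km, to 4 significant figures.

One-way propagation = RTT/2 = 51 μs.
d = s × t = 300000000 × 5.1e-05 = 15.30 km.

15.30 km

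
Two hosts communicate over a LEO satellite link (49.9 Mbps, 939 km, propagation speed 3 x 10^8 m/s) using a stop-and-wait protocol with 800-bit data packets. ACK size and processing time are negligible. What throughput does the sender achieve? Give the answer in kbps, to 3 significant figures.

127 kbps

t_tx = L/R = 800/49900000 = 1.60321e-05 s.
t_prop = 939000/300000000 = 0.00313 s; RTT = 0.00626 s.
Cycle = t_tx + RTT = 0.00627603 s.
Throughput = L / cycle = 800 / 0.00627603 = 127 kbps.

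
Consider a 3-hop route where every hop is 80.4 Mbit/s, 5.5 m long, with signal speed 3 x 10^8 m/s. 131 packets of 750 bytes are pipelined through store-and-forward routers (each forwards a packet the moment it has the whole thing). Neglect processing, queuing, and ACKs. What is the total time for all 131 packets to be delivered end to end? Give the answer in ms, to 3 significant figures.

Per-hop transmission t_tx = L/R = 6000/80400000 = 0.0746269 ms.
Per-hop propagation t_prop = 5.5/300000000 = 1.83333e-05 ms.
Pipeline fill: first packet needs 3·t_tx to clear all hops; remaining 130 packets each add one t_tx.
Total = (3+131-1)·t_tx + 3·t_prop = 133·0.0746269 + 3·1.83333e-05 = 9.93 ms.

9.93 ms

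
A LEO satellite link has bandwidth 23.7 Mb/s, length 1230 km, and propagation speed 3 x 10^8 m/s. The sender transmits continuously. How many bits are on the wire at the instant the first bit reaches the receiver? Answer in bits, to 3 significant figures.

97200 bits

Propagation delay = 1230000 / 300000000 = 0.0041 s.
BDP = R × t_prop = 23700000 × 0.0041 = 97170 bits.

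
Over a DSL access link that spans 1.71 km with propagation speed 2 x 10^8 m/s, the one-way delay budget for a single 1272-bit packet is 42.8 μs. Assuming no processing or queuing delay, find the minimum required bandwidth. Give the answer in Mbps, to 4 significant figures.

Propagation delay = 1710 / 200000000 = 8.55 μs.
Transmission budget = 42.8 − 8.55 = 34.25 μs.
R ≥ L / t_tx = 1272 bits / 3.425e-05 s = 37.14 Mbps.

37.14 Mbps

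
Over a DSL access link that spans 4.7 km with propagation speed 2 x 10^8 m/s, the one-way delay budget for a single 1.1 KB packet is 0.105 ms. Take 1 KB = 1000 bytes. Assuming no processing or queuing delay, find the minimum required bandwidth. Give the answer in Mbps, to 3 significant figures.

108 Mbps

L = 8800 bits.
Propagation delay = 4700 / 200000000 = 0.0235 ms.
Transmission budget = 0.105 − 0.0235 = 0.0815 ms.
R ≥ L / t_tx = 8800 bits / 8.15e-05 s = 108 Mbps.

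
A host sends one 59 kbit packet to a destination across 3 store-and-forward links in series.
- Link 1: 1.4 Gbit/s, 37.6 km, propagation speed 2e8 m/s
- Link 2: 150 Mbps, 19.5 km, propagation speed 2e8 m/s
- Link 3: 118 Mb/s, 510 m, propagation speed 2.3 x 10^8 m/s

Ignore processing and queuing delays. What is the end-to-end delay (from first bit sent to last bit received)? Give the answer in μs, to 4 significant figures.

1223 μs

L = 59000 bits.
Transmission delays (L/R per hop): 42.1429, 393.333, 500 μs; sum = 935.476 μs.
Propagation delays (d/s per hop): 188, 97.5, 2.21739 μs; sum = 287.717 μs.
End-to-end = 1223 μs.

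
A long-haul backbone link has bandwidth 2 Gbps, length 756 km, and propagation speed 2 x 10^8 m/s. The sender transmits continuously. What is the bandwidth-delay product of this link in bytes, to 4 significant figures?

Propagation delay = 756000 / 200000000 = 0.00378 s.
BDP = R × t_prop = 2000000000 × 0.00378 = 7560000 bits.
In bytes: 7560000/8 = 945000 bytes.

945000 bytes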